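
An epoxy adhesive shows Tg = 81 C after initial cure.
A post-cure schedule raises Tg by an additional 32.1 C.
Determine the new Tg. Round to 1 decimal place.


New Tg = 81 + 32.1
= 113.1 C

113.1


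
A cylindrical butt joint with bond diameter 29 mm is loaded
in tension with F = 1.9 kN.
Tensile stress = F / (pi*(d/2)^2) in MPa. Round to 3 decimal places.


Area = pi * (29/2)^2 = 660.5199 mm^2
Stress = 1.9*1000 / 660.5199
= 2.877 MPa

2.877


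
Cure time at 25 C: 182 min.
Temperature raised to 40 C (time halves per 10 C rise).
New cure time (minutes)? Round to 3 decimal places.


Acceleration factor = 2^(15/10) = 2.8284
New time = 182 / 2.8284 = 64.347 min

64.347


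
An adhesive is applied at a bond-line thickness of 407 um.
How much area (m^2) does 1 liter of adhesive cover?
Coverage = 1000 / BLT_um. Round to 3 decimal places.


Coverage = 1000 / 407 = 2.457 m^2

2.457


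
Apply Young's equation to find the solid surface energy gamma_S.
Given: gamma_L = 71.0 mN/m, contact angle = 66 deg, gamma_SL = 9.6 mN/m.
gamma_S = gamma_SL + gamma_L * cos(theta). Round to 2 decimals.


theta_rad = 66 * pi/180 = 1.151917
gamma_S = 9.6 + 71.0 * cos(1.151917)
= 38.48 mN/m

38.48


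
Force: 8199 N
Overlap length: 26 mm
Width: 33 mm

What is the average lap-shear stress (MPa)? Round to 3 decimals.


Average shear stress = F / (overlap * width)
= 8199 / (26 * 33)
= 9.556 MPa

9.556


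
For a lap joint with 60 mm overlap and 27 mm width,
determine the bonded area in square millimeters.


Area = 60 * 27 = 1620 mm^2

1620


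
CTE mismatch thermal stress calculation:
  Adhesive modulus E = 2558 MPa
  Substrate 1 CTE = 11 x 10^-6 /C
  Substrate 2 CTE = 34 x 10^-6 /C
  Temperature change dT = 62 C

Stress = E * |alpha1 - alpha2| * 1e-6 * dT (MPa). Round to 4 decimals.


delta_alpha = |11 - 34| = 23 x 10^-6/C
Stress = 2558 * 23e-6 * 62
= 3.6477 MPa

3.6477


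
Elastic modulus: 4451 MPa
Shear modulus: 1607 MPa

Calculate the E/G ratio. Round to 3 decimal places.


E / G = 4451 / 1607 = 2.770

2.770


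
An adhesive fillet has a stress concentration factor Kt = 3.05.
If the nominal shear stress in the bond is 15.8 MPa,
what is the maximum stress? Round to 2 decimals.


Max stress = 15.8 * 3.05 = 48.19 MPa

48.19


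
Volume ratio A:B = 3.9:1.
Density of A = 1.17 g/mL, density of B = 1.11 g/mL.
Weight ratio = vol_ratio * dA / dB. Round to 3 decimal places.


Wt ratio = 3.9 * 1.17 / 1.11
= 4.111

4.111


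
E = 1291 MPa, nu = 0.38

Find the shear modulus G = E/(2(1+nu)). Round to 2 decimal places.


G = 1291 / (2 * 1.38)
= 467.75 MPa

467.75


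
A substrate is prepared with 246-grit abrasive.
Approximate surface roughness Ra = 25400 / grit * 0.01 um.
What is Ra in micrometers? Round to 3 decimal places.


Ra = 25400 / 246 * 0.01 = 1.033 um

1.033


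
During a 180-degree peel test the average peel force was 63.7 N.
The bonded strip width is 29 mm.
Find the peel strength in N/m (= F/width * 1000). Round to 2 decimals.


Peel strength = F/width * 1000
= 63.7 / 29 * 1000
= 2196.55 N/m

2196.55


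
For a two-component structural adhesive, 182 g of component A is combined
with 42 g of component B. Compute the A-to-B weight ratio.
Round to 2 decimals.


Weight ratio A:B = 182 / 42
= 4.33

4.33


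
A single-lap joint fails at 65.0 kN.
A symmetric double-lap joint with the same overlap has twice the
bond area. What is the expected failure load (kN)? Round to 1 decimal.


Double-lap load = 2 * 65.0 = 130.0 kN

130.0


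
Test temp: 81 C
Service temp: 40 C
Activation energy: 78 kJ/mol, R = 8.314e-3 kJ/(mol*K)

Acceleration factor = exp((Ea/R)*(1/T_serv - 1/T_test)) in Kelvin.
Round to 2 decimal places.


AF = exp((78/0.008314)*(1/313.15 - 1/354.15))
= 32.09

32.09


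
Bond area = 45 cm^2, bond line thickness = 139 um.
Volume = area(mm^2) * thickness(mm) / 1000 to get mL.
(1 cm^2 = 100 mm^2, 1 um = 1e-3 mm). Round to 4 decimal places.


area_mm2 = 45 * 100 = 4500
blt_mm = 139 * 1e-3 = 0.139
vol_mm3 = 4500 * 0.139 = 625.5
vol_mL = 625.5 / 1000 = 0.6255 mL

0.6255


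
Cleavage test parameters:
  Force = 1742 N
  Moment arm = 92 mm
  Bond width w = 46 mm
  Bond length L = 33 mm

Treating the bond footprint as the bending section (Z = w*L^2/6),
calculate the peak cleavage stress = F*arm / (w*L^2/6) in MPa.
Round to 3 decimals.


M = 1742 * 92 = 160264 N*mm
Z = 46 * 33^2 / 6 = 50094 / 6 mm^3
sigma = M / Z = 6 * 160264 / 50094 = 961584 / 50094
= 19.196 MPa

19.196


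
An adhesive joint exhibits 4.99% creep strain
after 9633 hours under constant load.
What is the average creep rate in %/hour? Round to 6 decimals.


Creep rate = strain / time
= 4.99 / 9633
= 0.000518 %/h

0.000518


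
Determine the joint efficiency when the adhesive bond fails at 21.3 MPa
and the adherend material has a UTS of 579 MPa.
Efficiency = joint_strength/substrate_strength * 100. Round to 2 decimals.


Joint efficiency = 21.3 / 579 * 100
= 3.68%

3.68


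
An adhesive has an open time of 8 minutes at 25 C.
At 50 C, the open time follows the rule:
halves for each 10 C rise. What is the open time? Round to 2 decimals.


Factor = 2^((50-25)/10) = 5.6569
Open time = 8 / 5.6569 = 1.41 min

1.41


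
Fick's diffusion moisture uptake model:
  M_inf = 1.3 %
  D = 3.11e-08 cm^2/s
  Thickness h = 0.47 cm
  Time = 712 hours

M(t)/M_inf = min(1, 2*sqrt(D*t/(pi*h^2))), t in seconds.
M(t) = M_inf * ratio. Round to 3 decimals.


t_sec = 712 * 3600 = 2563200
ratio = 2*sqrt(3.11e-08*2563200/(pi*0.47^2))
= min(1, 0.677842)
= 0.677842
M(t) = 1.3 * 0.677842 = 0.881 %

0.881


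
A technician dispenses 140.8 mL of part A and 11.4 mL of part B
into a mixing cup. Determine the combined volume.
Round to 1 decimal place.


Combined volume = 140.8 + 11.4
= 152.2 mL

152.2


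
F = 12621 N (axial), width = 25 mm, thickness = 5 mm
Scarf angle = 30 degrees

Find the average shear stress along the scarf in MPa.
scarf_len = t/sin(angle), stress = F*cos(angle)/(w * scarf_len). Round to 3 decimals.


scarf_len = 5/sin(30 deg) = 10.0000
cos(30 deg) = 0.866025
stress = 12621*0.866025/(25*10.0000) = 43.720 MPa

43.720


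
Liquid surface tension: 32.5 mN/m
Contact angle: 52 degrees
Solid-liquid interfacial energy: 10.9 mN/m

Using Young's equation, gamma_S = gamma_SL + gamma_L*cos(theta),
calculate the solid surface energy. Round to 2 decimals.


gamma_S = 10.9 + 32.5 * cos(52)
= 30.91 mN/m

30.91


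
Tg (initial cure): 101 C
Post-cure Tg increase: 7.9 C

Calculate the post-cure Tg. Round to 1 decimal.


Post-cure Tg = 101 + 7.9 = 108.9 C

108.9


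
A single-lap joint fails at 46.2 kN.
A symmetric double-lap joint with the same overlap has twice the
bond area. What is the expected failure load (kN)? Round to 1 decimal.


Double-lap load = 2 * 46.2 = 92.4 kN

92.4


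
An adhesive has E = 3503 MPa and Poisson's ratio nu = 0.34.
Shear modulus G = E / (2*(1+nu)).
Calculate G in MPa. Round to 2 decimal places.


G = 3503 / (2*(1+0.34))
= 3503 / 2.68
= 1307.09 MPa

1307.09


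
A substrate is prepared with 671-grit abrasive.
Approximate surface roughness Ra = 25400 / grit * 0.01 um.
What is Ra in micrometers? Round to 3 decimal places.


Ra = 25400 / 671 * 0.01 = 0.379 um

0.379


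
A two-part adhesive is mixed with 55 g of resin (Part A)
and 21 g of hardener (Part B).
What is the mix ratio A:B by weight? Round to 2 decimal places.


Mix ratio = mass_A / mass_B
= 55 / 21
= 2.62

2.62


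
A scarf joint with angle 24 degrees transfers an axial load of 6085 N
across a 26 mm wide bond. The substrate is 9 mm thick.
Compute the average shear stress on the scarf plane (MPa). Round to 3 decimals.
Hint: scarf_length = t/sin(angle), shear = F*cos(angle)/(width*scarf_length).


scarf_length = 9 / sin(24 deg) = 22.1273 mm
cos(24 deg) = 0.913545
shear stress = 6085 * 0.913545 / (26 * 22.1273)
= 9.662 MPa

9.662


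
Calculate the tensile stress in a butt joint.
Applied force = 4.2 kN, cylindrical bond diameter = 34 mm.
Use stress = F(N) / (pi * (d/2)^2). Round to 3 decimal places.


A = pi * 17.0^2 = 907.9203 mm^2
sigma = 4200.0 / 907.9203 = 4.626 MPa

4.626


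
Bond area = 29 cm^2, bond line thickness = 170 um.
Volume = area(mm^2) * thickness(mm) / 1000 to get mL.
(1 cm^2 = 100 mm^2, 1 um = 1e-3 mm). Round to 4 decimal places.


area_mm2 = 29 * 100 = 2900
blt_mm = 170 * 1e-3 = 0.17
vol_mm3 = 2900 * 0.17 = 493.0
vol_mL = 493.0 / 1000 = 0.4930 mL

0.4930


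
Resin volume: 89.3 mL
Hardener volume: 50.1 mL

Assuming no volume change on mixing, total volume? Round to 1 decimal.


V_total = 89.3 + 50.1 = 139.4 mL

139.4


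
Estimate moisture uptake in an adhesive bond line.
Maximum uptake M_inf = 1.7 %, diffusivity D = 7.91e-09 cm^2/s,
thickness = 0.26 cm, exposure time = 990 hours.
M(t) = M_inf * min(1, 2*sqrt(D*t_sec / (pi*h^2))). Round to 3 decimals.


Convert time: 990 h = 3564000 s
ratio = min(1, 2*sqrt(7.91e-09*3564000/(pi*0.26^2)))
= 0.728683
M(t) = 1.7 * 0.728683 = 1.239%

1.239


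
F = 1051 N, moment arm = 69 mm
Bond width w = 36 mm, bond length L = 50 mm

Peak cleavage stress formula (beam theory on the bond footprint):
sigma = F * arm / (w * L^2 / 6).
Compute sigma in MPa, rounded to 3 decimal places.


sigma = (1051 * 69) / (36 * 2500 / 6)
= 72519 * 6 / 90000
= 435114 / 90000
= 4.835 MPa

4.835


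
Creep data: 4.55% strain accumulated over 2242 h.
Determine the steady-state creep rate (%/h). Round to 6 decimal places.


Rate = 4.55 / 2242 = 0.002029 %/h

0.002029


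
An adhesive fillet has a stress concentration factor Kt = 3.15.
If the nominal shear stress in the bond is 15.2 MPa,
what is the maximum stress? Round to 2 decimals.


Max stress = 15.2 * 3.15 = 47.88 MPa

47.88


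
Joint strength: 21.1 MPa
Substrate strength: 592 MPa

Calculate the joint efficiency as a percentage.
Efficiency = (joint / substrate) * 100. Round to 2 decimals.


Efficiency = (21.1 / 592) * 100 = 3.56%

3.56


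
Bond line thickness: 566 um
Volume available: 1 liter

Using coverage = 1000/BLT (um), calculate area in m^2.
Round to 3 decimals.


1 L = 1e6 mm^3, thickness = 566 um = 0.566 mm
Area = 1e6 / 0.566 mm^2 = (1e6 / 0.566) / 1e6 m^2 = 1000 / 566 m^2
= 1.767 m^2

1.767


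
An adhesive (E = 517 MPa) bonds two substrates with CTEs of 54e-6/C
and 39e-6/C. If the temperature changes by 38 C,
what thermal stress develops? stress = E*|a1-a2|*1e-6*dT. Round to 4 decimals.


Stress = 517 * |54 - 39| * 1e-6 * 38
= 0.2947 MPa

0.2947


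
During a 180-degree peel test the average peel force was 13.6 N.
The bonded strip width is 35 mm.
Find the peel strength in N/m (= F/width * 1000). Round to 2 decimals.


Peel strength = F/width * 1000
= 13.6 / 35 * 1000
= 388.57 N/m

388.57


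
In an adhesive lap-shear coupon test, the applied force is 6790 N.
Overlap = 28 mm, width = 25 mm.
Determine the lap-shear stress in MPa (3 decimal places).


stress = F / (overlap * width)
= 6790 / (28 * 25)
= 9.700 MPa

9.700


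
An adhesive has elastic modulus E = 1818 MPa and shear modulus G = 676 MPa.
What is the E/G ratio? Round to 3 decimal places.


E/G = 1818 / 676 = 2.689

2.689


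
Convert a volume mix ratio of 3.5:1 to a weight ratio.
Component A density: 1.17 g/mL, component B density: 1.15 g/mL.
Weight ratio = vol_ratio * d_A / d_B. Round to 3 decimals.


= 3.5 * 1.17 / 1.15 = 3.561

3.561


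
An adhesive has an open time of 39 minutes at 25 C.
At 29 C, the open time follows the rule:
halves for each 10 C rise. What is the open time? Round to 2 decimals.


Factor = 2^((29-25)/10) = 1.3195
Open time = 39 / 1.3195 = 29.56 min

29.56


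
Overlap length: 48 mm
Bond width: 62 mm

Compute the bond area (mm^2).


Bond area = 48 * 62 = 2976 mm^2

2976


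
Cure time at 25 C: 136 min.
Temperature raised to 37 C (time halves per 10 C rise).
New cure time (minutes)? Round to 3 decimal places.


Acceleration factor = 2^(12/10) = 2.2974
New time = 136 / 2.2974 = 59.197 min

59.197


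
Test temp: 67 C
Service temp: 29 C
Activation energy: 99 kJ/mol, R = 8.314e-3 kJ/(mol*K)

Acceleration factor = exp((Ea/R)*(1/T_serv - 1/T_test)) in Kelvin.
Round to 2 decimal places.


AF = exp((99/0.008314)*(1/302.15 - 1/340.15))
= 81.67

81.67


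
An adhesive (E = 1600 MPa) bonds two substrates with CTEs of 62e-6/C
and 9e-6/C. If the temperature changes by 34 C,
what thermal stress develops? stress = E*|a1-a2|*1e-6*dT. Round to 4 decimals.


Stress = 1600 * |62 - 9| * 1e-6 * 34
= 2.8832 MPa

2.8832


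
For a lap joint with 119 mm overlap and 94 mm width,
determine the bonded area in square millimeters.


Area = 119 * 94 = 11186 mm^2

11186


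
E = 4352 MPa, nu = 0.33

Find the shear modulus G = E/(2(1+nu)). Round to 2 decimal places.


G = 4352 / (2 * 1.33)
= 1636.09 MPa

1636.09


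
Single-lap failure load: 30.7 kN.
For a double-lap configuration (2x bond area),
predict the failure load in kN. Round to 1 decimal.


Failure load = 30.7 * 2 = 61.4 kN

61.4


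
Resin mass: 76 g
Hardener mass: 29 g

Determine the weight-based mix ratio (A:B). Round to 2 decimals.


Ratio = 76 / 29 = 2.62

2.62


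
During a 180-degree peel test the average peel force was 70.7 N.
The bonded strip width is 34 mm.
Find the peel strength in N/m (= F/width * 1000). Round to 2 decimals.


Peel strength = F/width * 1000
= 70.7 / 34 * 1000
= 2079.41 N/m

2079.41


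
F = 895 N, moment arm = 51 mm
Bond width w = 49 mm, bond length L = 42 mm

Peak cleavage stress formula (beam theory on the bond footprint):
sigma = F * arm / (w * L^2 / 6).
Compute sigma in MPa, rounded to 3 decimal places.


sigma = (895 * 51) / (49 * 1764 / 6)
= 45645 * 6 / 86436
= 273870 / 86436
= 3.168 MPa

3.168


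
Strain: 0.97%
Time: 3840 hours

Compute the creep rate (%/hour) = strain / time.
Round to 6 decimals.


Creep rate = 0.97 / 3840
= 0.000253 %/h

0.000253


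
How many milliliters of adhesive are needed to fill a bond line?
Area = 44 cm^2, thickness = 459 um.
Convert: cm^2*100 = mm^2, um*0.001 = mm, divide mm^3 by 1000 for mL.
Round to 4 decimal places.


= (44 * 100) * (459 * 0.001) / 1000
= 2.0196 mL

2.0196


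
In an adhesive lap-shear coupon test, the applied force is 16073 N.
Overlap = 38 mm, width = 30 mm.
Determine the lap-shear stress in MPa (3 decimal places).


stress = F / (overlap * width)
= 16073 / (38 * 30)
= 14.099 MPa

14.099


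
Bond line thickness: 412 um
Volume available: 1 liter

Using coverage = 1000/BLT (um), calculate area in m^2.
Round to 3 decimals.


1 L = 1e6 mm^3, thickness = 412 um = 0.412 mm
Area = 1e6 / 0.412 mm^2 = (1e6 / 0.412) / 1e6 m^2 = 1000 / 412 m^2
= 2.427 m^2

2.427


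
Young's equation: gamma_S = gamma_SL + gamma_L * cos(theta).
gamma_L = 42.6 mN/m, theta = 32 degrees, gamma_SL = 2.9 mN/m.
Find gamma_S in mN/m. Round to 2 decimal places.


cos(32 deg) = 0.848048
gamma_S = 2.9 + 42.6 * 0.848048
= 39.03 mN/m

39.03


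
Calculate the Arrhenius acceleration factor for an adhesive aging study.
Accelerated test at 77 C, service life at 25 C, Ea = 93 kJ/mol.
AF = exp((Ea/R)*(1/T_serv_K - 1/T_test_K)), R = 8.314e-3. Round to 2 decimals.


T_test = 350.15 K, T_serv = 298.15 K
Ea/R = 93 / 0.008314 = 11185.95
AF = exp(11185.95 * (1/298.15 - 1/350.15))
= 262.88

262.88


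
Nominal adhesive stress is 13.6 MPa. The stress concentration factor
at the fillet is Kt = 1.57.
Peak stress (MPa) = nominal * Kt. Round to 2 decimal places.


Peak = 13.6 * 1.57 = 21.35 MPa

21.35


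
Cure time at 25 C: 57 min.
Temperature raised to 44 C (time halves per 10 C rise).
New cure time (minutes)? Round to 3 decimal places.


Acceleration factor = 2^(19/10) = 3.7321
New time = 57 / 3.7321 = 15.273 min

15.273


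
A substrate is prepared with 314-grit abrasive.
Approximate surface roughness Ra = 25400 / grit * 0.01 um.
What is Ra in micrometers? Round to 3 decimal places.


Ra = 25400 / 314 * 0.01 = 0.809 um

0.809


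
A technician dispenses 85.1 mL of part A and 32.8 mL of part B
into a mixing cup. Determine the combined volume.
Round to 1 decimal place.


Combined volume = 85.1 + 32.8
= 117.9 mL

117.9


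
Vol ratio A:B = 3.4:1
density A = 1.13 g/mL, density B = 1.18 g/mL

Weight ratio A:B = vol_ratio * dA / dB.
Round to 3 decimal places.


Weight ratio = 3.4 * 1.13 / 1.18
= 3.256

3.256


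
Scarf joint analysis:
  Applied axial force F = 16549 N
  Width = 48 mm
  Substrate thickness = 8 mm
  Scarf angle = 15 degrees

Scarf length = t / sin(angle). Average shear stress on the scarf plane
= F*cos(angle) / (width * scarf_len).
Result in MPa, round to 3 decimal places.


Scarf length = 8 / sin(15 deg) = 30.9096 mm
cos(15 deg) = 0.965926
Shear = 16549 * 0.965926 / (48 * 30.9096)
= 10.774 MPa

10.774


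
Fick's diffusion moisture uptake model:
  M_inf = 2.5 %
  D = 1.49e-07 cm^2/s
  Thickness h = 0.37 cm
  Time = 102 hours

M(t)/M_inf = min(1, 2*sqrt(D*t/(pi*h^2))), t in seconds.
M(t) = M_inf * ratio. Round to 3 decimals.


t_sec = 102 * 3600 = 367200
ratio = 2*sqrt(1.49e-07*367200/(pi*0.37^2))
= min(1, 0.713342)
= 0.713342
M(t) = 2.5 * 0.713342 = 1.783 %

1.783


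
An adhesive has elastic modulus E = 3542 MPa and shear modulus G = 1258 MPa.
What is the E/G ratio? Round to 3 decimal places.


E/G = 3542 / 1258 = 2.816

2.816


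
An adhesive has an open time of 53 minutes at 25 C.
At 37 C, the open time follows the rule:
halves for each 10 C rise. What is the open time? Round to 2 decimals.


Factor = 2^((37-25)/10) = 2.2974
Open time = 53 / 2.2974 = 23.07 min

23.07


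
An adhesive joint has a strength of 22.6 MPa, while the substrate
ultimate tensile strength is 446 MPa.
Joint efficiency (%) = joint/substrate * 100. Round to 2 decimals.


Efficiency = 22.6 / 446 * 100
= 5.07%

5.07


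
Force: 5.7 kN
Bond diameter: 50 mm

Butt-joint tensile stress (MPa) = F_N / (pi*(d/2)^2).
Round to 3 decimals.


F_N = 5.7 * 1000 = 5700.0 N
A = pi*(25.0)^2 = 1963.4954 mm^2
stress = 5700.0 / 1963.4954 = 2.903 MPa

2.903


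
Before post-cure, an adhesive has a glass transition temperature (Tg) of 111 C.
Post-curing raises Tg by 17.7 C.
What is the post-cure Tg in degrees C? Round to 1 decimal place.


Tg_post = Tg_base + delta_Tg
= 111 + 17.7
= 128.7 C

128.7


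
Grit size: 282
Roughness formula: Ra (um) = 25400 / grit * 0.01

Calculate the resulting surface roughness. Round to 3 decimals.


Ra = 25400 / 282 * 0.01
= 0.901 um

0.901


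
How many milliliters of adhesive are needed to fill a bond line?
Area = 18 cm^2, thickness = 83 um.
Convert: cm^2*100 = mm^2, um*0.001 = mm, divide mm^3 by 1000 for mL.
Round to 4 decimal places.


= (18 * 100) * (83 * 0.001) / 1000
= 0.1494 mL

0.1494


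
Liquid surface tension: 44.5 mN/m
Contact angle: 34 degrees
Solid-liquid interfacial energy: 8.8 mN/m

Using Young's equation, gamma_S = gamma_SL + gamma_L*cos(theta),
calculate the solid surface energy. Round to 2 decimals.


gamma_S = 8.8 + 44.5 * cos(34)
= 45.69 mN/m

45.69


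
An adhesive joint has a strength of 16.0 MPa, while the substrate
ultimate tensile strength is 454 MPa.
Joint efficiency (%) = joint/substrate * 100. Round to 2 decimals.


Efficiency = 16.0 / 454 * 100
= 3.52%

3.52


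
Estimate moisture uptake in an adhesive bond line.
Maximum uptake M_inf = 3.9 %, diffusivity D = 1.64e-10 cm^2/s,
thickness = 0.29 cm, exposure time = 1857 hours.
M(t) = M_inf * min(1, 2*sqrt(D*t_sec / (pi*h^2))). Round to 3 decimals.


Convert time: 1857 h = 6685200 s
ratio = min(1, 2*sqrt(1.64e-10*6685200/(pi*0.29^2)))
= 0.128836
M(t) = 3.9 * 0.128836 = 0.502%

0.502


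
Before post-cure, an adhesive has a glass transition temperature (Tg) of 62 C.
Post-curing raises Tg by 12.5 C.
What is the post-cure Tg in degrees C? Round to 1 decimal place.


Tg_post = Tg_base + delta_Tg
= 62 + 12.5
= 74.5 C

74.5


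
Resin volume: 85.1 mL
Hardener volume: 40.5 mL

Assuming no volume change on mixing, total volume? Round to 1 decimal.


V_total = 85.1 + 40.5 = 125.6 mL

125.6


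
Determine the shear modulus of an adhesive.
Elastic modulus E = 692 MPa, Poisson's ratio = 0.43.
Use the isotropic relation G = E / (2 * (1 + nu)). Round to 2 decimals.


G = 692 / (2*(1+0.43)) = 692 / 2.86
= 241.96 MPa

241.96


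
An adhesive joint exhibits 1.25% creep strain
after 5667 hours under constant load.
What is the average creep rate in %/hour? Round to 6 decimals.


Creep rate = strain / time
= 1.25 / 5667
= 0.000221 %/h

0.000221


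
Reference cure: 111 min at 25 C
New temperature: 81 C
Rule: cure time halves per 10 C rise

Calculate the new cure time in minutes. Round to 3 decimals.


factor = 2^((81-25)/10) = 48.5029
t_new = 111 / 48.5029 = 2.289 min

2.289


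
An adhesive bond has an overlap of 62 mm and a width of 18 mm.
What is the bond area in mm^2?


Bond area = overlap * width
= 62 * 18
= 1116 mm^2

1116


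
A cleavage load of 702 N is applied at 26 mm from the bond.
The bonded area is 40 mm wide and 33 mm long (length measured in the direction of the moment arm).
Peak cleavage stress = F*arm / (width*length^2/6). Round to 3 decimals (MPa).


Moment = 702 * 26 = 18252 N*mm
Section modulus = 40 * 1089 / 6 = 43560 / 6 mm^3
Stress = 18252 / (43560 / 6) = 109512 / 43560
= 2.514 MPa

2.514


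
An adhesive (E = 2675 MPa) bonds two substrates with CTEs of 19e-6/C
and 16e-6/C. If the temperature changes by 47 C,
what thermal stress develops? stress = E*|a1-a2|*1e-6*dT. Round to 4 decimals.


Stress = 2675 * |19 - 16| * 1e-6 * 47
= 0.3772 MPa

0.3772


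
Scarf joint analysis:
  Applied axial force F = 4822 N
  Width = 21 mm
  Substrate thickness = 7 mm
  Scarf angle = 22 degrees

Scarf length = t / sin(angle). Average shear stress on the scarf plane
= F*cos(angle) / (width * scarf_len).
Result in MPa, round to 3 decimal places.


Scarf length = 7 / sin(22 deg) = 18.6863 mm
cos(22 deg) = 0.927184
Shear = 4822 * 0.927184 / (21 * 18.6863)
= 11.393 MPa

11.393


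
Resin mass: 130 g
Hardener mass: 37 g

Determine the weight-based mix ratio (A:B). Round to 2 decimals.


Ratio = 130 / 37 = 3.51

3.51


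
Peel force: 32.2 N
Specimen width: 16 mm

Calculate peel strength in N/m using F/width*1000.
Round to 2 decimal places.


Peel strength = 32.2 / 16 * 1000 = 2012.50 N/m

2012.50


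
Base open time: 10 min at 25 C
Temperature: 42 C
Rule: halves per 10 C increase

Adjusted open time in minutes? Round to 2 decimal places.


Acceleration = 2^((42-25)/10) = 3.2490
Open time = 10 / 3.2490 = 3.08 min

3.08


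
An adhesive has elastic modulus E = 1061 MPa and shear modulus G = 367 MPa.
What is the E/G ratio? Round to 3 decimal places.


E/G = 1061 / 367 = 2.891

2.891


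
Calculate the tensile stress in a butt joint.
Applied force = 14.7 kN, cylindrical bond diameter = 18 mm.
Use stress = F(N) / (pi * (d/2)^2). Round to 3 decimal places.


A = pi * 9.0^2 = 254.4690 mm^2
sigma = 14700.0 / 254.4690 = 57.767 MPa

57.767


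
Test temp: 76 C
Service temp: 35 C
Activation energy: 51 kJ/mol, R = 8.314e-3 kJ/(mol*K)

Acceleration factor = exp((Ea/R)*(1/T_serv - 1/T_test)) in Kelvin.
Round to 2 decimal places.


AF = exp((51/0.008314)*(1/308.15 - 1/349.15))
= 10.36

10.36


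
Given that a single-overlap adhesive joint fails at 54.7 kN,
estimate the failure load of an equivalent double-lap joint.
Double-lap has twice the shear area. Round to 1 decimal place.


Double-lap factor = 2
Expected load = 54.7 * 2 = 109.4 kN

109.4


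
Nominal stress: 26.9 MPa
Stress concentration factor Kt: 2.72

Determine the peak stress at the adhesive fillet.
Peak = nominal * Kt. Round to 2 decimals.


Peak stress = 26.9 * 2.72
= 73.17 MPa

73.17


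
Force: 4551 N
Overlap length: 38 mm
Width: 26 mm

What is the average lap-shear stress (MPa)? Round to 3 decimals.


Average shear stress = F / (overlap * width)
= 4551 / (38 * 26)
= 4.606 MPa

4.606


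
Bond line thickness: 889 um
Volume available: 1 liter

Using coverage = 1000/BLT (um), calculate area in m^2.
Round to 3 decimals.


1 L = 1e6 mm^3, thickness = 889 um = 0.889 mm
Area = 1e6 / 0.889 mm^2 = (1e6 / 0.889) / 1e6 m^2 = 1000 / 889 m^2
= 1.125 m^2

1.125


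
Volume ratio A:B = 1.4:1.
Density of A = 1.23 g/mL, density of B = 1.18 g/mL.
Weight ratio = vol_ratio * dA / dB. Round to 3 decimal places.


Wt ratio = 1.4 * 1.23 / 1.18
= 1.459

1.459


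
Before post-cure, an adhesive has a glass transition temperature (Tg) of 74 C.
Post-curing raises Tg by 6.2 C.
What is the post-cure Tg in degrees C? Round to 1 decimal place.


Tg_post = Tg_base + delta_Tg
= 74 + 6.2
= 80.2 C

80.2


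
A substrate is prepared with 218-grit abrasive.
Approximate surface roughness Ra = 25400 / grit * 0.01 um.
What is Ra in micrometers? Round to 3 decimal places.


Ra = 25400 / 218 * 0.01 = 1.165 um

1.165


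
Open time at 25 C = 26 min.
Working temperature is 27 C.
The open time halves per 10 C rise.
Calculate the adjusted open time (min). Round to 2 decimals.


factor = 2^((27 - 25) / 10) = 1.1487
ot = 26 / 1.1487 = 22.63 min

22.63


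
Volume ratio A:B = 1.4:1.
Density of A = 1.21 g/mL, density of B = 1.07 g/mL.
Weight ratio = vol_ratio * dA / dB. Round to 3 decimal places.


Wt ratio = 1.4 * 1.21 / 1.07
= 1.583

1.583


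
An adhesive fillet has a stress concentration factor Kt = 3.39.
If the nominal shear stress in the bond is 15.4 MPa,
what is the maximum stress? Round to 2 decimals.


Max stress = 15.4 * 3.39 = 52.21 MPa

52.21


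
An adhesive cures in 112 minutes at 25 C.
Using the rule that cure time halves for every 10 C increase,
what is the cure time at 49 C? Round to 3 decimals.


Factor = 2^((49 - 25) / 10) = 5.2780
Cure time = 112 / 5.2780
= 21.220 minutes

21.220


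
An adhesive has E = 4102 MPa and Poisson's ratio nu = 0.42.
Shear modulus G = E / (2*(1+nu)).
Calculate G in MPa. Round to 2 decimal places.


G = 4102 / (2*(1+0.42))
= 4102 / 2.84
= 1444.37 MPa

1444.37


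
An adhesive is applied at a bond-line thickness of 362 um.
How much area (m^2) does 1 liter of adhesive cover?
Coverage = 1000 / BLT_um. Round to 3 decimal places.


Coverage = 1000 / 362 = 2.762 m^2

2.762


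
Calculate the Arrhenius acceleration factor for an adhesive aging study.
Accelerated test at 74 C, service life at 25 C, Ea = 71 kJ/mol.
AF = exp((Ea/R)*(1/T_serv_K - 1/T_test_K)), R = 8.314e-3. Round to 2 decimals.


T_test = 347.15 K, T_serv = 298.15 K
Ea/R = 71 / 0.008314 = 8539.81
AF = exp(8539.81 * (1/298.15 - 1/347.15))
= 56.99

56.99


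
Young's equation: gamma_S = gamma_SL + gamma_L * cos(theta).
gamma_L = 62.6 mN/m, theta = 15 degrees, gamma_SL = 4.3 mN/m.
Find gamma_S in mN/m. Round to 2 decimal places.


cos(15 deg) = 0.965926
gamma_S = 4.3 + 62.6 * 0.965926
= 64.77 mN/m

64.77


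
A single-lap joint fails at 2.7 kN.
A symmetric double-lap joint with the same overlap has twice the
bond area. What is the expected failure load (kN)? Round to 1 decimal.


Double-lap load = 2 * 2.7 = 5.4 kN

5.4


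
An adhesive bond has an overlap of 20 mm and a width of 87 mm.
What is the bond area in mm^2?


Bond area = overlap * width
= 20 * 87
= 1740 mm^2

1740


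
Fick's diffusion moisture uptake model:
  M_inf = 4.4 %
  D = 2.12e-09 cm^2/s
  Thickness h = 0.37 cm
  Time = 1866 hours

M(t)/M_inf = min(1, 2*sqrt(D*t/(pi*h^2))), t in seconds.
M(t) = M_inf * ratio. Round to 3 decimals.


t_sec = 1866 * 3600 = 6717600
ratio = 2*sqrt(2.12e-09*6717600/(pi*0.37^2))
= min(1, 0.363939)
= 0.363939
M(t) = 4.4 * 0.363939 = 1.601 %

1.601


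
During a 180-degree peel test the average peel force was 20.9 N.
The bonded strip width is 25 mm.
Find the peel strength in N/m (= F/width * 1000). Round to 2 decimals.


Peel strength = F/width * 1000
= 20.9 / 25 * 1000
= 836.00 N/m

836.00


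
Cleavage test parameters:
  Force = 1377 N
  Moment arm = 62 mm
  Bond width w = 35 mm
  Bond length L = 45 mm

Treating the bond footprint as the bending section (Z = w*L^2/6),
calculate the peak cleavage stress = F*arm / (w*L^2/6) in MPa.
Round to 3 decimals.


M = 1377 * 62 = 85374 N*mm
Z = 35 * 45^2 / 6 = 70875 / 6 mm^3
sigma = M / Z = 6 * 85374 / 70875 = 512244 / 70875
= 7.227 MPa

7.227


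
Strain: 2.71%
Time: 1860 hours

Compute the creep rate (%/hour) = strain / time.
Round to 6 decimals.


Creep rate = 2.71 / 1860
= 0.001457 %/h

0.001457


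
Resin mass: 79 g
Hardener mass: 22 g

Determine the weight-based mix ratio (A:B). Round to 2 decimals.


Ratio = 79 / 22 = 3.59

3.59


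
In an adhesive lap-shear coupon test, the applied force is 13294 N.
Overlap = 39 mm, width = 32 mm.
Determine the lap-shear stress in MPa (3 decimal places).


stress = F / (overlap * width)
= 13294 / (39 * 32)
= 10.652 MPa

10.652


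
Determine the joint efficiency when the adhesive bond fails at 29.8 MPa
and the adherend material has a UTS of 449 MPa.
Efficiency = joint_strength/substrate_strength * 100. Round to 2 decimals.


Joint efficiency = 29.8 / 449 * 100
= 6.64%

6.64


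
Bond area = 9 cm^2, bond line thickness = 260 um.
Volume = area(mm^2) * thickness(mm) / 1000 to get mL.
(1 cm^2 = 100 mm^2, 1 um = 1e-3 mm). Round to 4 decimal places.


area_mm2 = 9 * 100 = 900
blt_mm = 260 * 1e-3 = 0.26
vol_mm3 = 900 * 0.26 = 234.0
vol_mL = 234.0 / 1000 = 0.2340 mL

0.2340


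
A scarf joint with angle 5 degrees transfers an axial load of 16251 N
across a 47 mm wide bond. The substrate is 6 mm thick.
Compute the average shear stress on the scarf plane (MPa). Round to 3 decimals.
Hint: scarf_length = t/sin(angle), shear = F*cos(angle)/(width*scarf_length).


scarf_length = 6 / sin(5 deg) = 68.8423 mm
cos(5 deg) = 0.996195
shear stress = 16251 * 0.996195 / (47 * 68.8423)
= 5.003 MPa

5.003


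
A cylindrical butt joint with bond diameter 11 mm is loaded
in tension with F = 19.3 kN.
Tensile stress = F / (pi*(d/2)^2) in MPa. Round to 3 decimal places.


Area = pi * (11/2)^2 = 95.0332 mm^2
Stress = 19.3*1000 / 95.0332
= 203.087 MPa

203.087


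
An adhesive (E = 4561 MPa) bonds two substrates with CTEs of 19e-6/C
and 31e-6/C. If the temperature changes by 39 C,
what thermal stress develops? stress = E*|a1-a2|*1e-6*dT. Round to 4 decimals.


Stress = 4561 * |19 - 31| * 1e-6 * 39
= 2.1345 MPa

2.1345


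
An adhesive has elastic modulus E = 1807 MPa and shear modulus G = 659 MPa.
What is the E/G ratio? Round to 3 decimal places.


E/G = 1807 / 659 = 2.742

2.742


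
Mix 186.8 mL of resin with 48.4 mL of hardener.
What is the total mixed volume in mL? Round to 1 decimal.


Total = 186.8 + 48.4 = 235.2 mL

235.2


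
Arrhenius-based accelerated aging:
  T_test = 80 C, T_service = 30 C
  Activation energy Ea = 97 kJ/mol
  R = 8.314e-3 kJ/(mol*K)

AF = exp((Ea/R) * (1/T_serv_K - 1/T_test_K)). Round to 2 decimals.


T_test_K = 353.15, T_serv_K = 303.15
AF = exp((97/8.314e-3) * (1/303.15 - 1/353.15))
= 232.52

232.52


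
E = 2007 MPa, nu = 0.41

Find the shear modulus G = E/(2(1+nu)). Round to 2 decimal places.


G = 2007 / (2 * 1.41)
= 711.70 MPa

711.70


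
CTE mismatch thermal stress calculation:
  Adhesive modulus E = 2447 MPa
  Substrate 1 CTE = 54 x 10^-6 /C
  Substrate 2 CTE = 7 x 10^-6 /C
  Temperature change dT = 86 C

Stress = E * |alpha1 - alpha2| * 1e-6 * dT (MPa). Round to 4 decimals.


delta_alpha = |54 - 7| = 47 x 10^-6/C
Stress = 2447 * 47e-6 * 86
= 9.8908 MPa

9.8908


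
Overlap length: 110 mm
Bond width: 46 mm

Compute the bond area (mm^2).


Bond area = 110 * 46 = 5060 mm^2

5060


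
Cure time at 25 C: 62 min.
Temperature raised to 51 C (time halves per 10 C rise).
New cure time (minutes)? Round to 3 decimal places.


Acceleration factor = 2^(26/10) = 6.0629
New time = 62 / 6.0629 = 10.226 min

10.226


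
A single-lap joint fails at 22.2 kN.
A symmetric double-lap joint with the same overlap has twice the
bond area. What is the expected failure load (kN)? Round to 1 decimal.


Double-lap load = 2 * 22.2 = 44.4 kN

44.4


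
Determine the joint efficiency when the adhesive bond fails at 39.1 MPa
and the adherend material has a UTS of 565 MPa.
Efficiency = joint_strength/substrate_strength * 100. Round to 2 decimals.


Joint efficiency = 39.1 / 565 * 100
= 6.92%

6.92


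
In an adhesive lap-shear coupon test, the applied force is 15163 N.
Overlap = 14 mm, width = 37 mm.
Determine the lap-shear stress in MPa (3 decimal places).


stress = F / (overlap * width)
= 15163 / (14 * 37)
= 29.272 MPa

29.272


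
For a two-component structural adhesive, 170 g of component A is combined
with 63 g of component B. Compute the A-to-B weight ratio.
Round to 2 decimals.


Weight ratio A:B = 170 / 63
= 2.70

2.70


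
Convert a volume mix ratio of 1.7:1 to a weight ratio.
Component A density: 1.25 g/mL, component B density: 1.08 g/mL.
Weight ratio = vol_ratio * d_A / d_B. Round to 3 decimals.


= 1.7 * 1.25 / 1.08 = 1.968

1.968


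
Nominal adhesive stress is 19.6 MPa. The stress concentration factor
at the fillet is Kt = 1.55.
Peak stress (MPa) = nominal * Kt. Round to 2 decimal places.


Peak = 19.6 * 1.55 = 30.38 MPa

30.38


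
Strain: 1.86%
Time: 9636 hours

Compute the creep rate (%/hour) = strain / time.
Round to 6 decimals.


Creep rate = 1.86 / 9636
= 0.000193 %/h

0.000193


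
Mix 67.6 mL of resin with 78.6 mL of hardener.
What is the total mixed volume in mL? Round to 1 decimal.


Total = 67.6 + 78.6 = 146.2 mL

146.2


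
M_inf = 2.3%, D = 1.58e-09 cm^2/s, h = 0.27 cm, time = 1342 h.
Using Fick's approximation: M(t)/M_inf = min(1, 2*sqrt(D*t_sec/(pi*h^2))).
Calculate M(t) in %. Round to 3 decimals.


t = 4831200 s
ratio = min(1, 2*sqrt(1.58e-09*4831200/(pi*0.0729)))
= 0.365130
M(t) = 2.3 * 0.365130 = 0.840%

0.840


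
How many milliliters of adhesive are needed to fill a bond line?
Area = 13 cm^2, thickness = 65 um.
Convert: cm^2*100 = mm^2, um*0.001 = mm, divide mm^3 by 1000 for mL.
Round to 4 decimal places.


= (13 * 100) * (65 * 0.001) / 1000
= 0.0845 mL

0.0845


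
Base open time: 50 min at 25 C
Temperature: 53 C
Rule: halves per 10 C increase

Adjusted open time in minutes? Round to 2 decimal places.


Acceleration = 2^((53-25)/10) = 6.9644
Open time = 50 / 6.9644 = 7.18 min

7.18


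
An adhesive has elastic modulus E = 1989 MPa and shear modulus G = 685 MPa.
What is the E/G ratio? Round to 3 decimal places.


E/G = 1989 / 685 = 2.904

2.904


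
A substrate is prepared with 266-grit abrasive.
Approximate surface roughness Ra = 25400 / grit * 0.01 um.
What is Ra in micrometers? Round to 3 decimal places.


Ra = 25400 / 266 * 0.01 = 0.955 um

0.955


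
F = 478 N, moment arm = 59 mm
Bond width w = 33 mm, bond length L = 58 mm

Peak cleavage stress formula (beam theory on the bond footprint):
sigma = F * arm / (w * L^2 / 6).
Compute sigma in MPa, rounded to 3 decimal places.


sigma = (478 * 59) / (33 * 3364 / 6)
= 28202 * 6 / 111012
= 169212 / 111012
= 1.524 MPa

1.524


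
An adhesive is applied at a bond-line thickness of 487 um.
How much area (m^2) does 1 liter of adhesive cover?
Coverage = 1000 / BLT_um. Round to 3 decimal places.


Coverage = 1000 / 487 = 2.053 m^2

2.053


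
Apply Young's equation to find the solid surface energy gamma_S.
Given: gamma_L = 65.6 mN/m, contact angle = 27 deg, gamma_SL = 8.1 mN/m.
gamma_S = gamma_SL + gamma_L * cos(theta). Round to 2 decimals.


theta_rad = 27 * pi/180 = 0.471239
gamma_S = 8.1 + 65.6 * cos(0.471239)
= 66.55 mN/m

66.55


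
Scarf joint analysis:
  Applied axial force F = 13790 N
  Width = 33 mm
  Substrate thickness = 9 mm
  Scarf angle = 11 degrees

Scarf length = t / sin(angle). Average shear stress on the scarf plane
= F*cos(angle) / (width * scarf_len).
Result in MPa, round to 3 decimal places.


Scarf length = 9 / sin(11 deg) = 47.1676 mm
cos(11 deg) = 0.981627
Shear = 13790 * 0.981627 / (33 * 47.1676)
= 8.697 MPa

8.697


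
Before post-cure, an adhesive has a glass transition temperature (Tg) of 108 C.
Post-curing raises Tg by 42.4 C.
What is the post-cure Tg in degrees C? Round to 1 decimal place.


Tg_post = Tg_base + delta_Tg
= 108 + 42.4
= 150.4 C

150.4


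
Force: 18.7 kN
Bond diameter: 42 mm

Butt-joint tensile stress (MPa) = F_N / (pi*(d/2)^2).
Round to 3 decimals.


F_N = 18.7 * 1000 = 18700.0 N
A = pi*(21.0)^2 = 1385.4424 mm^2
stress = 18700.0 / 1385.4424 = 13.497 MPa

13.497


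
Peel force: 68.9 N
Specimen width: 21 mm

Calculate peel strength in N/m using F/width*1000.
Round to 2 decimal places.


Peel strength = 68.9 / 21 * 1000 = 3280.95 N/m

3280.95


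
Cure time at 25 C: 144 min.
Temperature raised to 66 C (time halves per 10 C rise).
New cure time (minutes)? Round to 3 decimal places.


Acceleration factor = 2^(41/10) = 17.1484
New time = 144 / 17.1484 = 8.397 min

8.397


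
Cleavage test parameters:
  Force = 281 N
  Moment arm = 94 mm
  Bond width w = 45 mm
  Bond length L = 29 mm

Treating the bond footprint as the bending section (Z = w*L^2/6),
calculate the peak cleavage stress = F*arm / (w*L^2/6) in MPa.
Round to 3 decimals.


M = 281 * 94 = 26414 N*mm
Z = 45 * 29^2 / 6 = 37845 / 6 mm^3
sigma = M / Z = 6 * 26414 / 37845 = 158484 / 37845
= 4.188 MPa

4.188


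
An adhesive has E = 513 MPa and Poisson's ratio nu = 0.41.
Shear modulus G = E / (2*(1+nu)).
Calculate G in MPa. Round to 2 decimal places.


G = 513 / (2*(1+0.41))
= 513 / 2.82
= 181.91 MPa

181.91


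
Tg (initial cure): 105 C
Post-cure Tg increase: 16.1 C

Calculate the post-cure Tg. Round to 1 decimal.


Post-cure Tg = 105 + 16.1 = 121.1 C

121.1


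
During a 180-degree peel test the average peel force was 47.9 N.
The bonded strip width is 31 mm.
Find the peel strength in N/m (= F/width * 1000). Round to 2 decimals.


Peel strength = F/width * 1000
= 47.9 / 31 * 1000
= 1545.16 N/m

1545.16


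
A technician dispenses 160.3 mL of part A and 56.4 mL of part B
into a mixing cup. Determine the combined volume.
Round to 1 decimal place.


Combined volume = 160.3 + 56.4
= 216.7 mL

216.7


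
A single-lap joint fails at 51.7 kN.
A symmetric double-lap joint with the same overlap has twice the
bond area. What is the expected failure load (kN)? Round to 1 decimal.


Double-lap load = 2 * 51.7 = 103.4 kN

103.4


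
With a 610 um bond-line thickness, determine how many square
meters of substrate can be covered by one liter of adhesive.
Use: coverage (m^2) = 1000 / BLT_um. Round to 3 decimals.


Coverage = 1000 / 610 = 1.639 m^2

1.639


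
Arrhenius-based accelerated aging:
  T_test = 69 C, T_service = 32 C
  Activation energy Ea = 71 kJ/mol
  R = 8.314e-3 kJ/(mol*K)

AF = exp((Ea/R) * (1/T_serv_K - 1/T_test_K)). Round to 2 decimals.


T_test_K = 342.15, T_serv_K = 305.15
AF = exp((71/8.314e-3) * (1/305.15 - 1/342.15))
= 20.62

20.62


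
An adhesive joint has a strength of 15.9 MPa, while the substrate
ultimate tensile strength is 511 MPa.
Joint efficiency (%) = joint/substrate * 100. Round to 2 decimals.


Efficiency = 15.9 / 511 * 100
= 3.11%

3.11


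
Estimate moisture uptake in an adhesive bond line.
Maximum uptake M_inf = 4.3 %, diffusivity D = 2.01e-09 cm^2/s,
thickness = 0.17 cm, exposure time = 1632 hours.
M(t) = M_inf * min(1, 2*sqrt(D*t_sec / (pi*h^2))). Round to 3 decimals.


Convert time: 1632 h = 5875200 s
ratio = min(1, 2*sqrt(2.01e-09*5875200/(pi*0.17^2)))
= 0.721299
M(t) = 4.3 * 0.721299 = 3.102%

3.102


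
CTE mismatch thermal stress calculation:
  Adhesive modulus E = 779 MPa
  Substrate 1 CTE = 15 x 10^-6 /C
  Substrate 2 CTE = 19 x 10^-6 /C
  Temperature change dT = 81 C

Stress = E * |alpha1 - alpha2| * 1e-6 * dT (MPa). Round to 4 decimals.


delta_alpha = |15 - 19| = 4 x 10^-6/C
Stress = 779 * 4e-6 * 81
= 0.2524 MPa

0.2524
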